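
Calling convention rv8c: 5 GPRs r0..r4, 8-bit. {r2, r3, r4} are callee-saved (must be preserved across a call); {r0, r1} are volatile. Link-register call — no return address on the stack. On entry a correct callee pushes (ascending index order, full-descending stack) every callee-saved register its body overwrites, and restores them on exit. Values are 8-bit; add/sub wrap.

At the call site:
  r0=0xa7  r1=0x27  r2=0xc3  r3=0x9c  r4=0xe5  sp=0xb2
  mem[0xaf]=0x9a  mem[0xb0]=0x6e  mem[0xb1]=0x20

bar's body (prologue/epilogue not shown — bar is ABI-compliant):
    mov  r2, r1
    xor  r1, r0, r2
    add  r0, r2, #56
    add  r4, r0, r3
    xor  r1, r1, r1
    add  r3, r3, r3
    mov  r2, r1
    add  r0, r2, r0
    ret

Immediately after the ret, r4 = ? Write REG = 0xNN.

prologue: push r2 → mem[0xb1]=0xc3, sp=0xb1
prologue: push r3 → mem[0xb0]=0x9c, sp=0xb0
prologue: push r4 → mem[0xaf]=0xe5, sp=0xaf
body[0] mov  r2, r1 → r2=0x27
body[1] xor  r1, r0, r2 → r1=0x80
body[2] add  r0, r2, #56 → r0=0x5f
body[3] add  r4, r0, r3 → r4=0xfb
body[4] xor  r1, r1, r1 → r1=0x00
body[5] add  r3, r3, r3 → r3=0x38
body[6] mov  r2, r1 → r2=0x00
body[7] add  r0, r2, r0 → r0=0x5f
epilogue: pop r4=0xe5, sp=0xb0
epilogue: pop r3=0x9c, sp=0xb1
epilogue: pop r2=0xc3, sp=0xb2
r4 is callee-saved → restored

REG = 0xe5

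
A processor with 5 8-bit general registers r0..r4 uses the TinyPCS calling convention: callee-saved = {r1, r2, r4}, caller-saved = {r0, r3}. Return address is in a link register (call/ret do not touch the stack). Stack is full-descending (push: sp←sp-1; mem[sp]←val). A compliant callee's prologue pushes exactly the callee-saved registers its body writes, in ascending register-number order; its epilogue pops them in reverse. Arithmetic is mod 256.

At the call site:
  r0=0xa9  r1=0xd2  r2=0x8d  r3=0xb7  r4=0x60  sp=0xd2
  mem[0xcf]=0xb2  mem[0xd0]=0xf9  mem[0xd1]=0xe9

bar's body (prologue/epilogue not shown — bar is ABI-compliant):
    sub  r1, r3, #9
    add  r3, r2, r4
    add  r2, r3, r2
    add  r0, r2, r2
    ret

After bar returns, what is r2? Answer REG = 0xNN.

prologue: push r1 -> mem[0xd1]=0xd2, sp=0xd1
prologue: push r2 -> mem[0xd0]=0x8d, sp=0xd0
body[0] sub  r1, r3, #9 -> r1=0xae
body[1] add  r3, r2, r4 -> r3=0xed
body[2] add  r2, r3, r2 -> r2=0x7a
body[3] add  r0, r2, r2 -> r0=0xf4
epilogue: pop r2=0x8d, sp=0xd1
epilogue: pop r1=0xd2, sp=0xd2
r2 is callee-saved -> restored

REG = 0x8d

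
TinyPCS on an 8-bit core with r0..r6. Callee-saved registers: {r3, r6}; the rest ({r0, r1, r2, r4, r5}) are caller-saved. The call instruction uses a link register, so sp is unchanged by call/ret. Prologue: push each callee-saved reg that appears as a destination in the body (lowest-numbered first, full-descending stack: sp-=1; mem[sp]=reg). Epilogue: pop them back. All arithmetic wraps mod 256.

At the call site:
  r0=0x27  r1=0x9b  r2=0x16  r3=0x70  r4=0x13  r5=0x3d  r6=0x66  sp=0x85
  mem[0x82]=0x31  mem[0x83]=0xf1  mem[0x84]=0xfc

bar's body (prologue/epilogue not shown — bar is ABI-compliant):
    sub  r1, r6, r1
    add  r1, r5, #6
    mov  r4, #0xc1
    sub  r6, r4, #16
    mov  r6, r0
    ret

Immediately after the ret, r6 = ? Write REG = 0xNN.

REG = 0x66

prologue: push r6 → mem[0x84]=0x66, sp=0x84
body[0] sub  r1, r6, r1 → r1=0xcb
body[1] add  r1, r5, #6 → r1=0x43
body[2] mov  r4, #0xc1 → r4=0xc1
body[3] sub  r6, r4, #16 → r6=0xb1
body[4] mov  r6, r0 → r6=0x27
epilogue: pop r6=0x66, sp=0x85
r6 is callee-saved → restored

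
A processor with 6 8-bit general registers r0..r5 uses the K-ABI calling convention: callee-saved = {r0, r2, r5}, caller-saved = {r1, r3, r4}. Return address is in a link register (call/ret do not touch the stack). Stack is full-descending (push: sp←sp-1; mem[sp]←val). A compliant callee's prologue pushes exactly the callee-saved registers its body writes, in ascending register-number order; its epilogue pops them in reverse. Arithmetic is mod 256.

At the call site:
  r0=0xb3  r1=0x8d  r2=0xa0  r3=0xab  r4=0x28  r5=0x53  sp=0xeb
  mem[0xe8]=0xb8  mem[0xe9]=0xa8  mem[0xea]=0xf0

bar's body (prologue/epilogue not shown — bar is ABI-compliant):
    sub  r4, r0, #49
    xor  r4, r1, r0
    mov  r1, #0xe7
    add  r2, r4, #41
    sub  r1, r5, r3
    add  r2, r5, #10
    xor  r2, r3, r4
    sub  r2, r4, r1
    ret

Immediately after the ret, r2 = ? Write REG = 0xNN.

REG = 0xa0

prologue: push r2 -> mem[0xea]=0xa0, sp=0xea
body[0] sub  r4, r0, #49 -> r4=0x82
body[1] xor  r4, r1, r0 -> r4=0x3e
body[2] mov  r1, #0xe7 -> r1=0xe7
body[3] add  r2, r4, #41 -> r2=0x67
body[4] sub  r1, r5, r3 -> r1=0xa8
body[5] add  r2, r5, #10 -> r2=0x5d
body[6] xor  r2, r3, r4 -> r2=0x95
body[7] sub  r2, r4, r1 -> r2=0x96
epilogue: pop r2=0xa0, sp=0xeb
r2 is callee-saved -> restored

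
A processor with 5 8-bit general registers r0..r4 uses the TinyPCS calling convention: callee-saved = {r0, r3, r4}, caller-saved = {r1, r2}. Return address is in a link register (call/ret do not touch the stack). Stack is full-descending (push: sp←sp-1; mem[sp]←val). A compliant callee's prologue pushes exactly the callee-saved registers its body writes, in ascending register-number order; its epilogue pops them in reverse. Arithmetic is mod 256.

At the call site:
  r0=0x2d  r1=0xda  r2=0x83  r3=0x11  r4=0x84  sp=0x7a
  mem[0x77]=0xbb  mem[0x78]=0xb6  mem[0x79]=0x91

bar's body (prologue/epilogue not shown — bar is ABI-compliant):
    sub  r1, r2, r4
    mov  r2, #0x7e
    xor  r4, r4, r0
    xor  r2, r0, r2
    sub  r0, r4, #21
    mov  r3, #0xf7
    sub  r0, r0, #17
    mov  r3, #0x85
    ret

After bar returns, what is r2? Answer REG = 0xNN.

REG = 0x53

prologue: push r0 → mem[0x79]=0x2d, sp=0x79
prologue: push r3 → mem[0x78]=0x11, sp=0x78
prologue: push r4 → mem[0x77]=0x84, sp=0x77
body[0] sub  r1, r2, r4 → r1=0xff
body[1] mov  r2, #0x7e → r2=0x7e
body[2] xor  r4, r4, r0 → r4=0xa9
body[3] xor  r2, r0, r2 → r2=0x53
body[4] sub  r0, r4, #21 → r0=0x94
body[5] mov  r3, #0xf7 → r3=0xf7
body[6] sub  r0, r0, #17 → r0=0x83
body[7] mov  r3, #0x85 → r3=0x85
epilogue: pop r4=0x84, sp=0x78
epilogue: pop r3=0x11, sp=0x79
epilogue: pop r0=0x2d, sp=0x7a
r2 is caller-saved → body value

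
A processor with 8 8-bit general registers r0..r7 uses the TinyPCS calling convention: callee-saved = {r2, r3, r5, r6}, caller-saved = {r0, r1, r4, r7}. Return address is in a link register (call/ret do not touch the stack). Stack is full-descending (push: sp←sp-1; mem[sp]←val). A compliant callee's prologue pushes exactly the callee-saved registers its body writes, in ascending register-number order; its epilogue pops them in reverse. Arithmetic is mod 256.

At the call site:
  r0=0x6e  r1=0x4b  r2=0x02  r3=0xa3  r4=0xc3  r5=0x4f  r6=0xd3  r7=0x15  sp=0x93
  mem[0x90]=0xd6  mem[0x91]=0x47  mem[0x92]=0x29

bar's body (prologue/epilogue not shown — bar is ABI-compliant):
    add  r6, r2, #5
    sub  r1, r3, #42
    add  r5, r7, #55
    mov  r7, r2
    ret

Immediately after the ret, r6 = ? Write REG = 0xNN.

prologue: push r5 -> mem[0x92]=0x4f, sp=0x92
prologue: push r6 -> mem[0x91]=0xd3, sp=0x91
body[0] add  r6, r2, #5 -> r6=0x07
body[1] sub  r1, r3, #42 -> r1=0x79
body[2] add  r5, r7, #55 -> r5=0x4c
body[3] mov  r7, r2 -> r7=0x02
epilogue: pop r6=0xd3, sp=0x92
epilogue: pop r5=0x4f, sp=0x93
r6 is callee-saved -> restored

REG = 0xd3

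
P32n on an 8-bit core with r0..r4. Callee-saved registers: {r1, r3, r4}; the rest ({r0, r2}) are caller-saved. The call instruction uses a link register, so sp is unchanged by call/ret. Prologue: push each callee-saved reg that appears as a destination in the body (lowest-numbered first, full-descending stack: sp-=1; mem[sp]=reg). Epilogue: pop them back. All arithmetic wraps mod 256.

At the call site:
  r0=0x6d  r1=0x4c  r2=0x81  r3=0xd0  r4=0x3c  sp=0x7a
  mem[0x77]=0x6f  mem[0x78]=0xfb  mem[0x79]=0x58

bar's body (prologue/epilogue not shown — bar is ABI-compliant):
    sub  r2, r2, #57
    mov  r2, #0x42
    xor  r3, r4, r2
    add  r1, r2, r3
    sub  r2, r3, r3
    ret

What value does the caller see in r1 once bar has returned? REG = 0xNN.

REG = 0x4c

prologue: push r1 -> mem[0x79]=0x4c, sp=0x79
prologue: push r3 -> mem[0x78]=0xd0, sp=0x78
body[0] sub  r2, r2, #57 -> r2=0x48
body[1] mov  r2, #0x42 -> r2=0x42
body[2] xor  r3, r4, r2 -> r3=0x7e
body[3] add  r1, r2, r3 -> r1=0xc0
body[4] sub  r2, r3, r3 -> r2=0x00
epilogue: pop r3=0xd0, sp=0x79
epilogue: pop r1=0x4c, sp=0x7a
r1 is callee-saved -> restored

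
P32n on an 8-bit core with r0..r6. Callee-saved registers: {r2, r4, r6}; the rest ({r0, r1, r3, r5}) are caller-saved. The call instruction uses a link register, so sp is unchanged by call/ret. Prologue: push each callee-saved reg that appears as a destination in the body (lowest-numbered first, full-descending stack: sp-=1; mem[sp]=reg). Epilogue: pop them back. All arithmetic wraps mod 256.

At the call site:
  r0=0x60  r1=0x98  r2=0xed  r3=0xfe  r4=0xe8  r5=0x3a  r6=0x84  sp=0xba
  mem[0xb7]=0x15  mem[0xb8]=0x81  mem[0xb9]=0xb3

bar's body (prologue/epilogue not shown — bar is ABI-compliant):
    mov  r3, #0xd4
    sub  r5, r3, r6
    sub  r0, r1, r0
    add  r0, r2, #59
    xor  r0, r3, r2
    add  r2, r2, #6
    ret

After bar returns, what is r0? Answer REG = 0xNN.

prologue: push r2 -> mem[0xb9]=0xed, sp=0xb9
body[0] mov  r3, #0xd4 -> r3=0xd4
body[1] sub  r5, r3, r6 -> r5=0x50
body[2] sub  r0, r1, r0 -> r0=0x38
body[3] add  r0, r2, #59 -> r0=0x28
body[4] xor  r0, r3, r2 -> r0=0x39
body[5] add  r2, r2, #6 -> r2=0xf3
epilogue: pop r2=0xed, sp=0xba
r0 is caller-saved -> body value

REG = 0x39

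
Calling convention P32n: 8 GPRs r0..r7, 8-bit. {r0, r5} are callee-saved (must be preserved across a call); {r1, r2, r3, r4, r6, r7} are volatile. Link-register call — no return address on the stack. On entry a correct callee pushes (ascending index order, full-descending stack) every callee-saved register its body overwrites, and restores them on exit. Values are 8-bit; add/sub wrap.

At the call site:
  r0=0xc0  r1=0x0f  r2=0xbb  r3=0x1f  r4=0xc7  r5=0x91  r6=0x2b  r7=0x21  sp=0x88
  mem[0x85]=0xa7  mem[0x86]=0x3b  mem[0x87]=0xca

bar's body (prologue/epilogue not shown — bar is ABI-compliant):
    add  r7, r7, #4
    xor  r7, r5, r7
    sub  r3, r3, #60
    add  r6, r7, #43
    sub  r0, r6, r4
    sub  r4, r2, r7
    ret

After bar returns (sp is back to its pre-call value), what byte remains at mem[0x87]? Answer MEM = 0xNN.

prologue: push r0 → mem[0x87]=0xc0, sp=0x87
body[0] add  r7, r7, #4 → r7=0x25
body[1] xor  r7, r5, r7 → r7=0xb4
body[2] sub  r3, r3, #60 → r3=0xe3
body[3] add  r6, r7, #43 → r6=0xdf
body[4] sub  r0, r6, r4 → r0=0x18
body[5] sub  r4, r2, r7 → r4=0x07
epilogue: pop r0=0xc0, sp=0x88
prologue pushed ['r0'] at ['0x87']

MEM = 0xc0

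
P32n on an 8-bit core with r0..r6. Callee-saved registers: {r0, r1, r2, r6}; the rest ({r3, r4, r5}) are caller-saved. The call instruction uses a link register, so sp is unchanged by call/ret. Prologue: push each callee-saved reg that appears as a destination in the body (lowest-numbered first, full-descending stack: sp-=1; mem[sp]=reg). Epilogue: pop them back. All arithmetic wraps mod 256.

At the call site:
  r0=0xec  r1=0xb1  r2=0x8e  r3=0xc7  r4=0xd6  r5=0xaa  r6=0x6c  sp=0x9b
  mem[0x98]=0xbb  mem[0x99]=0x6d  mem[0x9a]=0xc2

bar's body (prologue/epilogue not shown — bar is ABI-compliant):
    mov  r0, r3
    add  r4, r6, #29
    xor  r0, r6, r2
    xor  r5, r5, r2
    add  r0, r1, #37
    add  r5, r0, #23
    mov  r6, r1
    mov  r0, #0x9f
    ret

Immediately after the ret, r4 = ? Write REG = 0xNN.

prologue: push r0 → mem[0x9a]=0xec, sp=0x9a
prologue: push r6 → mem[0x99]=0x6c, sp=0x99
body[0] mov  r0, r3 → r0=0xc7
body[1] add  r4, r6, #29 → r4=0x89
body[2] xor  r0, r6, r2 → r0=0xe2
body[3] xor  r5, r5, r2 → r5=0x24
body[4] add  r0, r1, #37 → r0=0xd6
body[5] add  r5, r0, #23 → r5=0xed
body[6] mov  r6, r1 → r6=0xb1
body[7] mov  r0, #0x9f → r0=0x9f
epilogue: pop r6=0x6c, sp=0x9a
epilogue: pop r0=0xec, sp=0x9b
r4 is caller-saved → body value

REG = 0x89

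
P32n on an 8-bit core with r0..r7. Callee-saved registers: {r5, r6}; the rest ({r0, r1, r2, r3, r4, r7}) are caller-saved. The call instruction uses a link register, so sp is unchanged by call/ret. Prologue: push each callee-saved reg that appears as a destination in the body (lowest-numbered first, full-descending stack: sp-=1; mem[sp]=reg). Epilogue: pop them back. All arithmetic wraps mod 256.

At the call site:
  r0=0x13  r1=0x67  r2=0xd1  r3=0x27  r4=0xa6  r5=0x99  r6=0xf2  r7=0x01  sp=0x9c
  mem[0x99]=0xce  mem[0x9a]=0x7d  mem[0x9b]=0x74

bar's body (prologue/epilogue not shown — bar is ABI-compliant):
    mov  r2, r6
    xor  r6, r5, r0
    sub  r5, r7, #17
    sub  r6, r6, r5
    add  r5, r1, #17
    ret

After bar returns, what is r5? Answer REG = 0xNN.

REG = 0x99

prologue: push r5 → mem[0x9b]=0x99, sp=0x9b
prologue: push r6 → mem[0x9a]=0xf2, sp=0x9a
body[0] mov  r2, r6 → r2=0xf2
body[1] xor  r6, r5, r0 → r6=0x8a
body[2] sub  r5, r7, #17 → r5=0xf0
body[3] sub  r6, r6, r5 → r6=0x9a
body[4] add  r5, r1, #17 → r5=0x78
epilogue: pop r6=0xf2, sp=0x9b
epilogue: pop r5=0x99, sp=0x9c
r5 is callee-saved → restored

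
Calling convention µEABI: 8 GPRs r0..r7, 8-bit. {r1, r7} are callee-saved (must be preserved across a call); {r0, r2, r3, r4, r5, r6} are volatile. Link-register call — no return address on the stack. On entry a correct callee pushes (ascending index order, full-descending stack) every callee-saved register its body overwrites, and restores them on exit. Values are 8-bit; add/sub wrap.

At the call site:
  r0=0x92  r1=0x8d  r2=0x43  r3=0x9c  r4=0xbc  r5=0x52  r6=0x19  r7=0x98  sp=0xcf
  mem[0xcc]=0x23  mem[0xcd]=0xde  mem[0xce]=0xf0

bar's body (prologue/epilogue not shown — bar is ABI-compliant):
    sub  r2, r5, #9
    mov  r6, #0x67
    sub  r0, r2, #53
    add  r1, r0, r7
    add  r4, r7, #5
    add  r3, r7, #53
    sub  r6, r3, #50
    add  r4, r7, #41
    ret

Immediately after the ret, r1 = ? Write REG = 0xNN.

REG = 0x8d

prologue: push r1 -> mem[0xce]=0x8d, sp=0xce
body[0] sub  r2, r5, #9 -> r2=0x49
body[1] mov  r6, #0x67 -> r6=0x67
body[2] sub  r0, r2, #53 -> r0=0x14
body[3] add  r1, r0, r7 -> r1=0xac
body[4] add  r4, r7, #5 -> r4=0x9d
body[5] add  r3, r7, #53 -> r3=0xcd
body[6] sub  r6, r3, #50 -> r6=0x9b
body[7] add  r4, r7, #41 -> r4=0xc1
epilogue: pop r1=0x8d, sp=0xcf
r1 is callee-saved -> restored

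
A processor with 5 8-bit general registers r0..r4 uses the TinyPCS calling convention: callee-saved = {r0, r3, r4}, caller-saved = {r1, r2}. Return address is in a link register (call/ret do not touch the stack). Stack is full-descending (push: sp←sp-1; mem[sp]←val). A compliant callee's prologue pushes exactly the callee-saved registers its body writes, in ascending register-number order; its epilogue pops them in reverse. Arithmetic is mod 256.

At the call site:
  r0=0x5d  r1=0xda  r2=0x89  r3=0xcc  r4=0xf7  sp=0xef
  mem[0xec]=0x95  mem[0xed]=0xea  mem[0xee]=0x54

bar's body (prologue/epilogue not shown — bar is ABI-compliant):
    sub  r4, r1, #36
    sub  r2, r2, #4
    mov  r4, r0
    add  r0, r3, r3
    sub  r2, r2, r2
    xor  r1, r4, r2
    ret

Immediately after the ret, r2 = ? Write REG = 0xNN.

prologue: push r0 → mem[0xee]=0x5d, sp=0xee
prologue: push r4 → mem[0xed]=0xf7, sp=0xed
body[0] sub  r4, r1, #36 → r4=0xb6
body[1] sub  r2, r2, #4 → r2=0x85
body[2] mov  r4, r0 → r4=0x5d
body[3] add  r0, r3, r3 → r0=0x98
body[4] sub  r2, r2, r2 → r2=0x00
body[5] xor  r1, r4, r2 → r1=0x5d
epilogue: pop r4=0xf7, sp=0xee
epilogue: pop r0=0x5d, sp=0xef
r2 is caller-saved → body value

REG = 0x00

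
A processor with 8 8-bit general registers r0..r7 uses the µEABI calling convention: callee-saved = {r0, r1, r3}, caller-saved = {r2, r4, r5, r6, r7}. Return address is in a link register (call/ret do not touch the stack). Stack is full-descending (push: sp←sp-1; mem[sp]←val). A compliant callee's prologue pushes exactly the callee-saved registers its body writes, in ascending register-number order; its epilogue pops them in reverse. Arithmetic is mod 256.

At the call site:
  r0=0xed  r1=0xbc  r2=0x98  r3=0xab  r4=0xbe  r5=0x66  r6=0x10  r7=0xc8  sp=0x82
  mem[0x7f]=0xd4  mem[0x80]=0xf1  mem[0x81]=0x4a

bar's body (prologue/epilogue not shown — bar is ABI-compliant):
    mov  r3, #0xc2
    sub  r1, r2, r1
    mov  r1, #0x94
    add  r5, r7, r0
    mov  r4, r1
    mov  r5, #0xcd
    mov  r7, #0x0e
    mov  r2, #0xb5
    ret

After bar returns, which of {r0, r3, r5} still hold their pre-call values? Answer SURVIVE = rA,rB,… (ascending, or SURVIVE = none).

prologue: push r1 -> mem[0x81]=0xbc, sp=0x81
prologue: push r3 -> mem[0x80]=0xab, sp=0x80
body[0] mov  r3, #0xc2 -> r3=0xc2
body[1] sub  r1, r2, r1 -> r1=0xdc
body[2] mov  r1, #0x94 -> r1=0x94
body[3] add  r5, r7, r0 -> r5=0xb5
body[4] mov  r4, r1 -> r4=0x94
body[5] mov  r5, #0xcd -> r5=0xcd
body[6] mov  r7, #0x0e -> r7=0x0e
body[7] mov  r2, #0xb5 -> r2=0xb5
epilogue: pop r3=0xab, sp=0x81
epilogue: pop r1=0xbc, sp=0x82
r0: callee-saved, written=False
r3: callee-saved, written=True
r5: caller-saved, written=True

SURVIVE = r0,r3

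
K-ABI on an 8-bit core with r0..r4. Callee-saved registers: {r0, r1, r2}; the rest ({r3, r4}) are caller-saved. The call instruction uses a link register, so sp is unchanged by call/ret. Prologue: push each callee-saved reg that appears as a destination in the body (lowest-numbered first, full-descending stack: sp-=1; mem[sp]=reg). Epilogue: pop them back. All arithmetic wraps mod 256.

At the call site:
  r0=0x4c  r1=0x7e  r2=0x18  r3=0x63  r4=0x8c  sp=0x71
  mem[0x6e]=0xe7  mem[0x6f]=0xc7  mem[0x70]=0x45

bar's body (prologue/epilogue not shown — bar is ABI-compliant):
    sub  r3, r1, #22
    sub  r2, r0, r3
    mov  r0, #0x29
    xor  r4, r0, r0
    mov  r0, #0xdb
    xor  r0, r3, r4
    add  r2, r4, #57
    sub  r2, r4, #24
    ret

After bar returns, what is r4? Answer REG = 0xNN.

REG = 0x00

prologue: push r0 -> mem[0x70]=0x4c, sp=0x70
prologue: push r2 -> mem[0x6f]=0x18, sp=0x6f
body[0] sub  r3, r1, #22 -> r3=0x68
body[1] sub  r2, r0, r3 -> r2=0xe4
body[2] mov  r0, #0x29 -> r0=0x29
body[3] xor  r4, r0, r0 -> r4=0x00
body[4] mov  r0, #0xdb -> r0=0xdb
body[5] xor  r0, r3, r4 -> r0=0x68
body[6] add  r2, r4, #57 -> r2=0x39
body[7] sub  r2, r4, #24 -> r2=0xe8
epilogue: pop r2=0x18, sp=0x70
epilogue: pop r0=0x4c, sp=0x71
r4 is caller-saved -> body value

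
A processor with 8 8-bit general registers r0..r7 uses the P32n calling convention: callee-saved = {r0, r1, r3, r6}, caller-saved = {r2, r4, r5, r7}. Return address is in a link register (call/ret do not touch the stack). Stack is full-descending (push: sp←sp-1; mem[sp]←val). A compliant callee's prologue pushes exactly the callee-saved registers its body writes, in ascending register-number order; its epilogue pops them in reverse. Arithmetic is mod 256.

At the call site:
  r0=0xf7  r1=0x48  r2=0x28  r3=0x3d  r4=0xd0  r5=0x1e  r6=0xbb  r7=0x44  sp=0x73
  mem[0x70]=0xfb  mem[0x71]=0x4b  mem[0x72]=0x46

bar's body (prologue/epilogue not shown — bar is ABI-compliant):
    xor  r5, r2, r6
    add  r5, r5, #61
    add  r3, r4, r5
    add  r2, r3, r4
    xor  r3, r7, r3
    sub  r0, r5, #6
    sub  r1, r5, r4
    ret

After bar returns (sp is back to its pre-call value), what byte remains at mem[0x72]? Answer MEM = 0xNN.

MEM = 0xf7

prologue: push r0 -> mem[0x72]=0xf7, sp=0x72
prologue: push r1 -> mem[0x71]=0x48, sp=0x71
prologue: push r3 -> mem[0x70]=0x3d, sp=0x70
body[0] xor  r5, r2, r6 -> r5=0x93
body[1] add  r5, r5, #61 -> r5=0xd0
body[2] add  r3, r4, r5 -> r3=0xa0
body[3] add  r2, r3, r4 -> r2=0x70
body[4] xor  r3, r7, r3 -> r3=0xe4
body[5] sub  r0, r5, #6 -> r0=0xca
body[6] sub  r1, r5, r4 -> r1=0x00
epilogue: pop r3=0x3d, sp=0x71
epilogue: pop r1=0x48, sp=0x72
epilogue: pop r0=0xf7, sp=0x73
prologue pushed ['r0', 'r1', 'r3'] at ['0x72', '0x71', '0x70']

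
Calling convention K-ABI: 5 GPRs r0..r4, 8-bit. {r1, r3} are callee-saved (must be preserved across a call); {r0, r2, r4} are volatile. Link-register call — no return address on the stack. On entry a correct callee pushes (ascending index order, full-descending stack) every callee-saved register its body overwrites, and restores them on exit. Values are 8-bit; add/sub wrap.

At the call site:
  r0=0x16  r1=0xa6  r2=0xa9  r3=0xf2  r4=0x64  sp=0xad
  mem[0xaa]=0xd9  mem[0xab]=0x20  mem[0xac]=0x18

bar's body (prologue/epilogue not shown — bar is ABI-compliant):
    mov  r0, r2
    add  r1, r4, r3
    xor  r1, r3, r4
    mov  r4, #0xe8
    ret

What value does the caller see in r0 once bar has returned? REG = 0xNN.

REG = 0xa9

prologue: push r1 -> mem[0xac]=0xa6, sp=0xac
body[0] mov  r0, r2 -> r0=0xa9
body[1] add  r1, r4, r3 -> r1=0x56
body[2] xor  r1, r3, r4 -> r1=0x96
body[3] mov  r4, #0xe8 -> r4=0xe8
epilogue: pop r1=0xa6, sp=0xad
r0 is caller-saved -> body value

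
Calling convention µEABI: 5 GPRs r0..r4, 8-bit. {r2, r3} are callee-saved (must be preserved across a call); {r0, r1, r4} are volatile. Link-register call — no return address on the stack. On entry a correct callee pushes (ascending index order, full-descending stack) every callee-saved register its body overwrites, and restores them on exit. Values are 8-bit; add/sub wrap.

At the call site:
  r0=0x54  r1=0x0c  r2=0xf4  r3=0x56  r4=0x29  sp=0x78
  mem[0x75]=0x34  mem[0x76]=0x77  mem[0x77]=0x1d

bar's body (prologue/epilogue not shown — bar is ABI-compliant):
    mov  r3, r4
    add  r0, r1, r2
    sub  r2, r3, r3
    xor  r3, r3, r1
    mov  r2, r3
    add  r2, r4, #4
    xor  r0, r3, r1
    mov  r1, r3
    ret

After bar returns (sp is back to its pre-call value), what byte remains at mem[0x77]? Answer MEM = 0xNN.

MEM = 0xf4

prologue: push r2 → mem[0x77]=0xf4, sp=0x77
prologue: push r3 → mem[0x76]=0x56, sp=0x76
body[0] mov  r3, r4 → r3=0x29
body[1] add  r0, r1, r2 → r0=0x00
body[2] sub  r2, r3, r3 → r2=0x00
body[3] xor  r3, r3, r1 → r3=0x25
body[4] mov  r2, r3 → r2=0x25
body[5] add  r2, r4, #4 → r2=0x2d
body[6] xor  r0, r3, r1 → r0=0x29
body[7] mov  r1, r3 → r1=0x25
epilogue: pop r3=0x56, sp=0x77
epilogue: pop r2=0xf4, sp=0x78
prologue pushed ['r2', 'r3'] at ['0x77', '0x76']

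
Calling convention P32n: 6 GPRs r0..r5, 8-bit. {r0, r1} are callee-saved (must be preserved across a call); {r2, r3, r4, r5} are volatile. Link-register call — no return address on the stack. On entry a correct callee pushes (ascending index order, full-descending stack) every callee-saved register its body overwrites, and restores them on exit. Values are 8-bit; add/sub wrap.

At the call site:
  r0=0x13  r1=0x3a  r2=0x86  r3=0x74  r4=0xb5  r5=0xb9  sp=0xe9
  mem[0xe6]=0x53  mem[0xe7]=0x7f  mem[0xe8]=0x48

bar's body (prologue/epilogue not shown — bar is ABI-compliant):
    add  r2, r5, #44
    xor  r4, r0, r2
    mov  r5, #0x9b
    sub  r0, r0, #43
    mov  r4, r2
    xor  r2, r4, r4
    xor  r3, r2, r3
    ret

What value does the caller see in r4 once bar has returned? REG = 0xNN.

REG = 0xe5

prologue: push r0 → mem[0xe8]=0x13, sp=0xe8
body[0] add  r2, r5, #44 → r2=0xe5
body[1] xor  r4, r0, r2 → r4=0xf6
body[2] mov  r5, #0x9b → r5=0x9b
body[3] sub  r0, r0, #43 → r0=0xe8
body[4] mov  r4, r2 → r4=0xe5
body[5] xor  r2, r4, r4 → r2=0x00
body[6] xor  r3, r2, r3 → r3=0x74
epilogue: pop r0=0x13, sp=0xe9
r4 is caller-saved → body value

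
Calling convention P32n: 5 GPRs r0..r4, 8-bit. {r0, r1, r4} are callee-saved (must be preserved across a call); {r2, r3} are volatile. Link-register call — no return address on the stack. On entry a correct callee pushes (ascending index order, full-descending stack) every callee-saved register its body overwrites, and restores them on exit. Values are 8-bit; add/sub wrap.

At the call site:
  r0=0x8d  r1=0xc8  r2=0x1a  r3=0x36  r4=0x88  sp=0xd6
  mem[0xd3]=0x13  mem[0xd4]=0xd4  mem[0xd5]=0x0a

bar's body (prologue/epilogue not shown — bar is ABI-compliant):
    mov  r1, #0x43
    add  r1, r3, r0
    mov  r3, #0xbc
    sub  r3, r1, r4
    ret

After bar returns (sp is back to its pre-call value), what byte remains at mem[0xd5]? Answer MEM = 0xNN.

MEM = 0xc8

prologue: push r1 -> mem[0xd5]=0xc8, sp=0xd5
body[0] mov  r1, #0x43 -> r1=0x43
body[1] add  r1, r3, r0 -> r1=0xc3
body[2] mov  r3, #0xbc -> r3=0xbc
body[3] sub  r3, r1, r4 -> r3=0x3b
epilogue: pop r1=0xc8, sp=0xd6
prologue pushed ['r1'] at ['0xd5']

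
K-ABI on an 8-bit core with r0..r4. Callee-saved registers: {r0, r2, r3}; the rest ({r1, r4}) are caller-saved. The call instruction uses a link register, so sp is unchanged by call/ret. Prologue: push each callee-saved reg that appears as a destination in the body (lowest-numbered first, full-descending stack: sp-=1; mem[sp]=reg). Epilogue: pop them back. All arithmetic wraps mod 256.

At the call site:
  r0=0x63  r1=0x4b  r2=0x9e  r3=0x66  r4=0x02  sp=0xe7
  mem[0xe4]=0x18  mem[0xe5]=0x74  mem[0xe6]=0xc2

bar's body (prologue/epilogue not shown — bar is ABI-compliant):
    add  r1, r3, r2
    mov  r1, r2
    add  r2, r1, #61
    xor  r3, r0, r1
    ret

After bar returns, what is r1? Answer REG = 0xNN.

prologue: push r2 → mem[0xe6]=0x9e, sp=0xe6
prologue: push r3 → mem[0xe5]=0x66, sp=0xe5
body[0] add  r1, r3, r2 → r1=0x04
body[1] mov  r1, r2 → r1=0x9e
body[2] add  r2, r1, #61 → r2=0xdb
body[3] xor  r3, r0, r1 → r3=0xfd
epilogue: pop r3=0x66, sp=0xe6
epilogue: pop r2=0x9e, sp=0xe7
r1 is caller-saved → body value

REG = 0x9e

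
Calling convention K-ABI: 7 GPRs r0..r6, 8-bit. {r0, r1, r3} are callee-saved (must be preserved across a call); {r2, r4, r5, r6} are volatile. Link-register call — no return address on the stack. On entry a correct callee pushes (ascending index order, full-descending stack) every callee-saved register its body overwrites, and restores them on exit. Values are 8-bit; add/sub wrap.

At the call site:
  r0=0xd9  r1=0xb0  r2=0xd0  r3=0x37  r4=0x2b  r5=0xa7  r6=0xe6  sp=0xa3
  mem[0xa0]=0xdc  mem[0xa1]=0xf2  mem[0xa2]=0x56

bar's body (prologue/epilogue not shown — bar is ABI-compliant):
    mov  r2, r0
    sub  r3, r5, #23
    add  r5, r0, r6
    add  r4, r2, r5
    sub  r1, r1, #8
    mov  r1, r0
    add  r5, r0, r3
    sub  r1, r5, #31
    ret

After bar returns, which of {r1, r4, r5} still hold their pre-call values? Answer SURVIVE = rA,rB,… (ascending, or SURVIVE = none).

prologue: push r1 → mem[0xa2]=0xb0, sp=0xa2
prologue: push r3 → mem[0xa1]=0x37, sp=0xa1
body[0] mov  r2, r0 → r2=0xd9
body[1] sub  r3, r5, #23 → r3=0x90
body[2] add  r5, r0, r6 → r5=0xbf
body[3] add  r4, r2, r5 → r4=0x98
body[4] sub  r1, r1, #8 → r1=0xa8
body[5] mov  r1, r0 → r1=0xd9
body[6] add  r5, r0, r3 → r5=0x69
body[7] sub  r1, r5, #31 → r1=0x4a
epilogue: pop r3=0x37, sp=0xa2
epilogue: pop r1=0xb0, sp=0xa3
r1: callee-saved, written=True
r4: caller-saved, written=True
r5: caller-saved, written=True

SURVIVE = r1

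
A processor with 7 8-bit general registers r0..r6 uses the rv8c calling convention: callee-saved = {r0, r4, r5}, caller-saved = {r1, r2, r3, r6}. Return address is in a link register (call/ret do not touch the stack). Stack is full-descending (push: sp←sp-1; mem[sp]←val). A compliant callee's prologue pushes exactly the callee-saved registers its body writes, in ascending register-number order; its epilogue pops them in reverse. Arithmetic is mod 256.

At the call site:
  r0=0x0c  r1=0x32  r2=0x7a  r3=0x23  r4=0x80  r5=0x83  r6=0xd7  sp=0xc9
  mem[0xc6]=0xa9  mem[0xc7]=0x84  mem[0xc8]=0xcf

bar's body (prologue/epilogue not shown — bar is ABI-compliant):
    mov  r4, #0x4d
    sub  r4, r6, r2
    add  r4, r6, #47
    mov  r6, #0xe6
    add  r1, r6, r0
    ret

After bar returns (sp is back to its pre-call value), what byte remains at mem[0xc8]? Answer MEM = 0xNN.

prologue: push r4 -> mem[0xc8]=0x80, sp=0xc8
body[0] mov  r4, #0x4d -> r4=0x4d
body[1] sub  r4, r6, r2 -> r4=0x5d
body[2] add  r4, r6, #47 -> r4=0x06
body[3] mov  r6, #0xe6 -> r6=0xe6
body[4] add  r1, r6, r0 -> r1=0xf2
epilogue: pop r4=0x80, sp=0xc9
prologue pushed ['r4'] at ['0xc8']

MEM = 0x80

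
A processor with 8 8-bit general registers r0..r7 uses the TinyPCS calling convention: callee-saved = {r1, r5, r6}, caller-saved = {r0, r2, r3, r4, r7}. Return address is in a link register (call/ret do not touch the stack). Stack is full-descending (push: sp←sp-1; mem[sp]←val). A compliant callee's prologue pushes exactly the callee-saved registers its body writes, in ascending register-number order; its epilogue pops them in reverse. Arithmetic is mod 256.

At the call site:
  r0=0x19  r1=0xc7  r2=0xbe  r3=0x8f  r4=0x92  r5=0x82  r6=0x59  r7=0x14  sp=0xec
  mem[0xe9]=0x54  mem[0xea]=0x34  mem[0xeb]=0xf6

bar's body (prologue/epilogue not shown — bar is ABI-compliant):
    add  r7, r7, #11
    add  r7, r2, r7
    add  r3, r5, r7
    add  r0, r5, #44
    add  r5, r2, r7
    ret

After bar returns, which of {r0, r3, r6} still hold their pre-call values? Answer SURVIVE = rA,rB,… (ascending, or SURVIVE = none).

prologue: push r5 -> mem[0xeb]=0x82, sp=0xeb
body[0] add  r7, r7, #11 -> r7=0x1f
body[1] add  r7, r2, r7 -> r7=0xdd
body[2] add  r3, r5, r7 -> r3=0x5f
body[3] add  r0, r5, #44 -> r0=0xae
body[4] add  r5, r2, r7 -> r5=0x9b
epilogue: pop r5=0x82, sp=0xec
r0: caller-saved, written=True
r3: caller-saved, written=True
r6: callee-saved, written=False

SURVIVE = r6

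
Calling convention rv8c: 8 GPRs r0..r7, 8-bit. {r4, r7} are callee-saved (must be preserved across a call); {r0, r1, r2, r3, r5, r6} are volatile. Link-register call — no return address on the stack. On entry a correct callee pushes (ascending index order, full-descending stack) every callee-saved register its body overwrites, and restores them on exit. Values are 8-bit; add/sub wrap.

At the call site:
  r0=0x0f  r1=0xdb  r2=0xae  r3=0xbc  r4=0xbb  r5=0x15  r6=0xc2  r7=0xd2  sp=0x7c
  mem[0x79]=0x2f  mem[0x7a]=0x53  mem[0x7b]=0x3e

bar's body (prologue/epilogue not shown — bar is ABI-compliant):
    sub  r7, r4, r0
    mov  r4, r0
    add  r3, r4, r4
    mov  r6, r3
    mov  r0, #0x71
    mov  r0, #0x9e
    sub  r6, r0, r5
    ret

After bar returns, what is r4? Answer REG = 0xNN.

prologue: push r4 -> mem[0x7b]=0xbb, sp=0x7b
prologue: push r7 -> mem[0x7a]=0xd2, sp=0x7a
body[0] sub  r7, r4, r0 -> r7=0xac
body[1] mov  r4, r0 -> r4=0x0f
body[2] add  r3, r4, r4 -> r3=0x1e
body[3] mov  r6, r3 -> r6=0x1e
body[4] mov  r0, #0x71 -> r0=0x71
body[5] mov  r0, #0x9e -> r0=0x9e
body[6] sub  r6, r0, r5 -> r6=0x89
epilogue: pop r7=0xd2, sp=0x7b
epilogue: pop r4=0xbb, sp=0x7c
r4 is callee-saved -> restored

REG = 0xbb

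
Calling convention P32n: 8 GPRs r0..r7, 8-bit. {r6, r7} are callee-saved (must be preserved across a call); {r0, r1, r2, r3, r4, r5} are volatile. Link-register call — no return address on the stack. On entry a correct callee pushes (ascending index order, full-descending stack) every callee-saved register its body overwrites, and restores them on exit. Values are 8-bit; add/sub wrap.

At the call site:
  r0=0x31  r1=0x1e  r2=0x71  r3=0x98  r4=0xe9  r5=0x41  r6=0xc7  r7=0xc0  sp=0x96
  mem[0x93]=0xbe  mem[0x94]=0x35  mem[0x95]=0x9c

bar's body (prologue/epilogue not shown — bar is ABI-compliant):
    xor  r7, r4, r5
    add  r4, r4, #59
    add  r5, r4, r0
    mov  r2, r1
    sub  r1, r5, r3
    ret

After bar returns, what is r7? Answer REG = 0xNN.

REG = 0xc0

prologue: push r7 -> mem[0x95]=0xc0, sp=0x95
body[0] xor  r7, r4, r5 -> r7=0xa8
body[1] add  r4, r4, #59 -> r4=0x24
body[2] add  r5, r4, r0 -> r5=0x55
body[3] mov  r2, r1 -> r2=0x1e
body[4] sub  r1, r5, r3 -> r1=0xbd
epilogue: pop r7=0xc0, sp=0x96
r7 is callee-saved -> restored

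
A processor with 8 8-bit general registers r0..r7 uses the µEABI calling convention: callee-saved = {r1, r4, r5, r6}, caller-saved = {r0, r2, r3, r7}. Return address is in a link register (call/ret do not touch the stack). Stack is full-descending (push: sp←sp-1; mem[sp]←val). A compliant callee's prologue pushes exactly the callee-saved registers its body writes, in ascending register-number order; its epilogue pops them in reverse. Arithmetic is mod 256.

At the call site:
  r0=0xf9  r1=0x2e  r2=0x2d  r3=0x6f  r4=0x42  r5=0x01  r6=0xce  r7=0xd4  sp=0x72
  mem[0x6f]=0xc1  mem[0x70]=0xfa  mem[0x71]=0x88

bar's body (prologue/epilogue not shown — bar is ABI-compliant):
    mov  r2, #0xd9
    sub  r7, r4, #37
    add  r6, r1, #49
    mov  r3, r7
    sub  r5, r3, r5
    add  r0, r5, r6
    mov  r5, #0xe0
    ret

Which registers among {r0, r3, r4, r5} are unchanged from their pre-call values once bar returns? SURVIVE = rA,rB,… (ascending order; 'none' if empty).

prologue: push r5 → mem[0x71]=0x01, sp=0x71
prologue: push r6 → mem[0x70]=0xce, sp=0x70
body[0] mov  r2, #0xd9 → r2=0xd9
body[1] sub  r7, r4, #37 → r7=0x1d
body[2] add  r6, r1, #49 → r6=0x5f
body[3] mov  r3, r7 → r3=0x1d
body[4] sub  r5, r3, r5 → r5=0x1c
body[5] add  r0, r5, r6 → r0=0x7b
body[6] mov  r5, #0xe0 → r5=0xe0
epilogue: pop r6=0xce, sp=0x71
epilogue: pop r5=0x01, sp=0x72
r0: caller-saved, written=True
r3: caller-saved, written=True
r4: callee-saved, written=False
r5: callee-saved, written=True

SURVIVE = r4,r5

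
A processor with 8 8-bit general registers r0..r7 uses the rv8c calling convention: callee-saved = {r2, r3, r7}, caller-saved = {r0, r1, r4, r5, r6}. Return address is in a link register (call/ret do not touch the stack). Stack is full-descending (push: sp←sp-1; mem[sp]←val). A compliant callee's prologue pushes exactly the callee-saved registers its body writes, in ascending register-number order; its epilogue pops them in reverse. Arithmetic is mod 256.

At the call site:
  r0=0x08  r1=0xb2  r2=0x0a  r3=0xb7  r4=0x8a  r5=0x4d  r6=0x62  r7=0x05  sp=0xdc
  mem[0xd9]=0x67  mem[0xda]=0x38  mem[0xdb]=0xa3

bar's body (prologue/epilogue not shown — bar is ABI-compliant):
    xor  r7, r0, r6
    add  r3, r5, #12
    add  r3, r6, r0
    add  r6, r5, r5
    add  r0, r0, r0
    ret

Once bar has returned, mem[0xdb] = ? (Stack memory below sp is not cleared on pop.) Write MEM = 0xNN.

prologue: push r3 -> mem[0xdb]=0xb7, sp=0xdb
prologue: push r7 -> mem[0xda]=0x05, sp=0xda
body[0] xor  r7, r0, r6 -> r7=0x6a
body[1] add  r3, r5, #12 -> r3=0x59
body[2] add  r3, r6, r0 -> r3=0x6a
body[3] add  r6, r5, r5 -> r6=0x9a
body[4] add  r0, r0, r0 -> r0=0x10
epilogue: pop r7=0x05, sp=0xdb
epilogue: pop r3=0xb7, sp=0xdc
prologue pushed ['r3', 'r7'] at ['0xdb', '0xda']

MEM = 0xb7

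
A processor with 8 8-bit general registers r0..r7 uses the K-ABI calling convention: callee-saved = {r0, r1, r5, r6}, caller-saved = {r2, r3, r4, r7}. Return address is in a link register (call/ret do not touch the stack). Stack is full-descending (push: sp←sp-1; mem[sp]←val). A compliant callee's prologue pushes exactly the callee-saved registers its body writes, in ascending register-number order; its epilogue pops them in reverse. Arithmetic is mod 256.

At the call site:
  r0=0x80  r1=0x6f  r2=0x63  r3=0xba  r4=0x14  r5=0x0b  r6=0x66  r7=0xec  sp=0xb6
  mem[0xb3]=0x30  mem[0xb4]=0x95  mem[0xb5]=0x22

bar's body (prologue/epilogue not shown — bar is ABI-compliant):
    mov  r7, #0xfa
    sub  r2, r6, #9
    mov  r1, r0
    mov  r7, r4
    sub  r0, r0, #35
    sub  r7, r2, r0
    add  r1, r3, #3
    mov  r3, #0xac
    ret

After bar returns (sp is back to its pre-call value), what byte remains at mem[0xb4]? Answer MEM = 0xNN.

MEM = 0x6f

prologue: push r0 -> mem[0xb5]=0x80, sp=0xb5
prologue: push r1 -> mem[0xb4]=0x6f, sp=0xb4
body[0] mov  r7, #0xfa -> r7=0xfa
body[1] sub  r2, r6, #9 -> r2=0x5d
body[2] mov  r1, r0 -> r1=0x80
body[3] mov  r7, r4 -> r7=0x14
body[4] sub  r0, r0, #35 -> r0=0x5d
body[5] sub  r7, r2, r0 -> r7=0x00
body[6] add  r1, r3, #3 -> r1=0xbd
body[7] mov  r3, #0xac -> r3=0xac
epilogue: pop r1=0x6f, sp=0xb5
epilogue: pop r0=0x80, sp=0xb6
prologue pushed ['r0', 'r1'] at ['0xb5', '0xb4']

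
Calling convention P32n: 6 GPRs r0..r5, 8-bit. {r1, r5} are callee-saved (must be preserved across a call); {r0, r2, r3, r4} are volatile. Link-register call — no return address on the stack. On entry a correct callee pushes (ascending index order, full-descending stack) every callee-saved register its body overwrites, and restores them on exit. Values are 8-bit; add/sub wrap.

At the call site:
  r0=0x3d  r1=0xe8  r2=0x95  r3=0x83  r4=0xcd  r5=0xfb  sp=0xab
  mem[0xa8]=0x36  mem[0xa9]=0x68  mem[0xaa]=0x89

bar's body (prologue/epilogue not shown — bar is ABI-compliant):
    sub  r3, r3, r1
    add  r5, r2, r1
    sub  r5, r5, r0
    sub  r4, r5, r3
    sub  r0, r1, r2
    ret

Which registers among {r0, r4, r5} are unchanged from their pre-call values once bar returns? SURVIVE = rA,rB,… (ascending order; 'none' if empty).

prologue: push r5 -> mem[0xaa]=0xfb, sp=0xaa
body[0] sub  r3, r3, r1 -> r3=0x9b
body[1] add  r5, r2, r1 -> r5=0x7d
body[2] sub  r5, r5, r0 -> r5=0x40
body[3] sub  r4, r5, r3 -> r4=0xa5
body[4] sub  r0, r1, r2 -> r0=0x53
epilogue: pop r5=0xfb, sp=0xab
r0: caller-saved, written=True
r4: caller-saved, written=True
r5: callee-saved, written=True

SURVIVE = r5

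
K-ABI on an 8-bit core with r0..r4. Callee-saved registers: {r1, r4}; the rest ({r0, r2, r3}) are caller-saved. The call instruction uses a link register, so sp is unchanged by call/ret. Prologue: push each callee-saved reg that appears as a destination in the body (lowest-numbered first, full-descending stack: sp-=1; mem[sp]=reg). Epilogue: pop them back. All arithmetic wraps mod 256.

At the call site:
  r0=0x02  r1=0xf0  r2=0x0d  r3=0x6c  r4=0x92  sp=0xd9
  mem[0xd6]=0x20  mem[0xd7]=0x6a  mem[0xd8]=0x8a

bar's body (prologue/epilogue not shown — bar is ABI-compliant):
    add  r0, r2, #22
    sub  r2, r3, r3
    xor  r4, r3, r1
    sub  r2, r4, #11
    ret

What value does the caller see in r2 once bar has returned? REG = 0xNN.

prologue: push r4 -> mem[0xd8]=0x92, sp=0xd8
body[0] add  r0, r2, #22 -> r0=0x23
body[1] sub  r2, r3, r3 -> r2=0x00
body[2] xor  r4, r3, r1 -> r4=0x9c
body[3] sub  r2, r4, #11 -> r2=0x91
epilogue: pop r4=0x92, sp=0xd9
r2 is caller-saved -> body value

REG = 0x91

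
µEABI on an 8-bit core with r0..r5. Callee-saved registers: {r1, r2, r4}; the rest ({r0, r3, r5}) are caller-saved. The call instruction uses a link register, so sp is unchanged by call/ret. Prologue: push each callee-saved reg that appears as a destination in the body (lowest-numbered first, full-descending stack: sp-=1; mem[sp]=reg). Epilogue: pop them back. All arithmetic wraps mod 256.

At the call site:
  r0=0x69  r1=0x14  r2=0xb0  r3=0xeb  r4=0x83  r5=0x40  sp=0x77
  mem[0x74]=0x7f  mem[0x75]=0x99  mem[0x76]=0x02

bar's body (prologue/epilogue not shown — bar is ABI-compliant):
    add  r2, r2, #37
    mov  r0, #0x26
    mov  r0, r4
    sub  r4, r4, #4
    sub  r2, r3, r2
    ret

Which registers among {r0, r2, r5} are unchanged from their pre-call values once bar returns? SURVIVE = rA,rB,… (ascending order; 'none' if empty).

SURVIVE = r2,r5

prologue: push r2 -> mem[0x76]=0xb0, sp=0x76
prologue: push r4 -> mem[0x75]=0x83, sp=0x75
body[0] add  r2, r2, #37 -> r2=0xd5
body[1] mov  r0, #0x26 -> r0=0x26
body[2] mov  r0, r4 -> r0=0x83
body[3] sub  r4, r4, #4 -> r4=0x7f
body[4] sub  r2, r3, r2 -> r2=0x16
epilogue: pop r4=0x83, sp=0x76
epilogue: pop r2=0xb0, sp=0x77
r0: caller-saved, written=True
r2: callee-saved, written=True
r5: caller-saved, written=False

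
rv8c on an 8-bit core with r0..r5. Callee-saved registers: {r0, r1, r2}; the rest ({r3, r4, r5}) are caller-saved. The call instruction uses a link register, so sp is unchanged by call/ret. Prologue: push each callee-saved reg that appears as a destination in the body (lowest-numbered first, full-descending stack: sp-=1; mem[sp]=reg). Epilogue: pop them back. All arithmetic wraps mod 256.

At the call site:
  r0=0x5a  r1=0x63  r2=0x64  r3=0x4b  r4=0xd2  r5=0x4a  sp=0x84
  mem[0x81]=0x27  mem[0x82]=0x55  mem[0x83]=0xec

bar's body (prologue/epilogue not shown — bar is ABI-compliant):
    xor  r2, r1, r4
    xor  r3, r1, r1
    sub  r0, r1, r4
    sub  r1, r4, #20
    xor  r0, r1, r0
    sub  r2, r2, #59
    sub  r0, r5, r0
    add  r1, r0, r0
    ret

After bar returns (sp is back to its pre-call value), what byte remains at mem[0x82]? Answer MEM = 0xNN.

prologue: push r0 → mem[0x83]=0x5a, sp=0x83
prologue: push r1 → mem[0x82]=0x63, sp=0x82
prologue: push r2 → mem[0x81]=0x64, sp=0x81
body[0] xor  r2, r1, r4 → r2=0xb1
body[1] xor  r3, r1, r1 → r3=0x00
body[2] sub  r0, r1, r4 → r0=0x91
body[3] sub  r1, r4, #20 → r1=0xbe
body[4] xor  r0, r1, r0 → r0=0x2f
body[5] sub  r2, r2, #59 → r2=0x76
body[6] sub  r0, r5, r0 → r0=0x1b
body[7] add  r1, r0, r0 → r1=0x36
epilogue: pop r2=0x64, sp=0x82
epilogue: pop r1=0x63, sp=0x83
epilogue: pop r0=0x5a, sp=0x84
prologue pushed ['r0', 'r1', 'r2'] at ['0x83', '0x82', '0x81']

MEM = 0x63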